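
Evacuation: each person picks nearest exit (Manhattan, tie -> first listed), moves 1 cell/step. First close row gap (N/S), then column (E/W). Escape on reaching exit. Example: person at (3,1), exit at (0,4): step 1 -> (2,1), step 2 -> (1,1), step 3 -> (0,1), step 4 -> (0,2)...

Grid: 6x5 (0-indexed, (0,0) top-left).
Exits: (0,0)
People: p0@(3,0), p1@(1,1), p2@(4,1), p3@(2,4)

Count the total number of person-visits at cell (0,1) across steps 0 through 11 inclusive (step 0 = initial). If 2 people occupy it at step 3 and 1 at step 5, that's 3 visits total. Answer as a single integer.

Answer: 3

Derivation:
Step 0: p0@(3,0) p1@(1,1) p2@(4,1) p3@(2,4) -> at (0,1): 0 [-], cum=0
Step 1: p0@(2,0) p1@(0,1) p2@(3,1) p3@(1,4) -> at (0,1): 1 [p1], cum=1
Step 2: p0@(1,0) p1@ESC p2@(2,1) p3@(0,4) -> at (0,1): 0 [-], cum=1
Step 3: p0@ESC p1@ESC p2@(1,1) p3@(0,3) -> at (0,1): 0 [-], cum=1
Step 4: p0@ESC p1@ESC p2@(0,1) p3@(0,2) -> at (0,1): 1 [p2], cum=2
Step 5: p0@ESC p1@ESC p2@ESC p3@(0,1) -> at (0,1): 1 [p3], cum=3
Step 6: p0@ESC p1@ESC p2@ESC p3@ESC -> at (0,1): 0 [-], cum=3
Total visits = 3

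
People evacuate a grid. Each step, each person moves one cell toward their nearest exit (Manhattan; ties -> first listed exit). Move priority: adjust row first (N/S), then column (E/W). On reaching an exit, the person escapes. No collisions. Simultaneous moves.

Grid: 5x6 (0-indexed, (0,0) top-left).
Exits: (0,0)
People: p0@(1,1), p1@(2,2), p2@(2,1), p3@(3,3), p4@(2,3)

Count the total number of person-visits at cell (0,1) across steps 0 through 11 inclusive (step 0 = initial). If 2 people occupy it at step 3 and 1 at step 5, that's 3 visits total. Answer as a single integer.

Answer: 5

Derivation:
Step 0: p0@(1,1) p1@(2,2) p2@(2,1) p3@(3,3) p4@(2,3) -> at (0,1): 0 [-], cum=0
Step 1: p0@(0,1) p1@(1,2) p2@(1,1) p3@(2,3) p4@(1,3) -> at (0,1): 1 [p0], cum=1
Step 2: p0@ESC p1@(0,2) p2@(0,1) p3@(1,3) p4@(0,3) -> at (0,1): 1 [p2], cum=2
Step 3: p0@ESC p1@(0,1) p2@ESC p3@(0,3) p4@(0,2) -> at (0,1): 1 [p1], cum=3
Step 4: p0@ESC p1@ESC p2@ESC p3@(0,2) p4@(0,1) -> at (0,1): 1 [p4], cum=4
Step 5: p0@ESC p1@ESC p2@ESC p3@(0,1) p4@ESC -> at (0,1): 1 [p3], cum=5
Step 6: p0@ESC p1@ESC p2@ESC p3@ESC p4@ESC -> at (0,1): 0 [-], cum=5
Total visits = 5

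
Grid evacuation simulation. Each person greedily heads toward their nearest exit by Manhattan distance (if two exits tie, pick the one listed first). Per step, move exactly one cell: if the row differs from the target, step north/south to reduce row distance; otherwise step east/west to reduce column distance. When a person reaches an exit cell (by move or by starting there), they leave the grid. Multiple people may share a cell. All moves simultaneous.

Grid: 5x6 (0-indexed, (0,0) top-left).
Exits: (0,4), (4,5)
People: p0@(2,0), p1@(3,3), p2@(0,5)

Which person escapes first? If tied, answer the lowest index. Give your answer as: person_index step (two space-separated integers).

Answer: 2 1

Derivation:
Step 1: p0:(2,0)->(1,0) | p1:(3,3)->(4,3) | p2:(0,5)->(0,4)->EXIT
Step 2: p0:(1,0)->(0,0) | p1:(4,3)->(4,4) | p2:escaped
Step 3: p0:(0,0)->(0,1) | p1:(4,4)->(4,5)->EXIT | p2:escaped
Step 4: p0:(0,1)->(0,2) | p1:escaped | p2:escaped
Step 5: p0:(0,2)->(0,3) | p1:escaped | p2:escaped
Step 6: p0:(0,3)->(0,4)->EXIT | p1:escaped | p2:escaped
Exit steps: [6, 3, 1]
First to escape: p2 at step 1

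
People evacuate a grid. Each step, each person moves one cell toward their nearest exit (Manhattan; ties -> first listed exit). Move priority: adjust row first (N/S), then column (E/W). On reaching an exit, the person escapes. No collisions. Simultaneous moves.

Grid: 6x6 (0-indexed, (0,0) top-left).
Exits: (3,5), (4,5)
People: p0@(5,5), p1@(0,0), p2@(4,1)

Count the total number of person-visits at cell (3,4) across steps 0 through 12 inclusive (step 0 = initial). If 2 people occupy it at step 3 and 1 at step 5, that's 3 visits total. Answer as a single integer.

Step 0: p0@(5,5) p1@(0,0) p2@(4,1) -> at (3,4): 0 [-], cum=0
Step 1: p0@ESC p1@(1,0) p2@(4,2) -> at (3,4): 0 [-], cum=0
Step 2: p0@ESC p1@(2,0) p2@(4,3) -> at (3,4): 0 [-], cum=0
Step 3: p0@ESC p1@(3,0) p2@(4,4) -> at (3,4): 0 [-], cum=0
Step 4: p0@ESC p1@(3,1) p2@ESC -> at (3,4): 0 [-], cum=0
Step 5: p0@ESC p1@(3,2) p2@ESC -> at (3,4): 0 [-], cum=0
Step 6: p0@ESC p1@(3,3) p2@ESC -> at (3,4): 0 [-], cum=0
Step 7: p0@ESC p1@(3,4) p2@ESC -> at (3,4): 1 [p1], cum=1
Step 8: p0@ESC p1@ESC p2@ESC -> at (3,4): 0 [-], cum=1
Total visits = 1

Answer: 1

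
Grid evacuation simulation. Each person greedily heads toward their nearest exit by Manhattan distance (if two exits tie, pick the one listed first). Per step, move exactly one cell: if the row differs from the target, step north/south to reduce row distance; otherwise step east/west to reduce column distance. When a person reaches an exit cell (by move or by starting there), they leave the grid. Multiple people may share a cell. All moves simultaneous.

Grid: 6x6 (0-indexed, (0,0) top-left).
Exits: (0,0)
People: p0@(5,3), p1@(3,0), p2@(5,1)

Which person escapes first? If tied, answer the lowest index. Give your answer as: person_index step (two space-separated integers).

Answer: 1 3

Derivation:
Step 1: p0:(5,3)->(4,3) | p1:(3,0)->(2,0) | p2:(5,1)->(4,1)
Step 2: p0:(4,3)->(3,3) | p1:(2,0)->(1,0) | p2:(4,1)->(3,1)
Step 3: p0:(3,3)->(2,3) | p1:(1,0)->(0,0)->EXIT | p2:(3,1)->(2,1)
Step 4: p0:(2,3)->(1,3) | p1:escaped | p2:(2,1)->(1,1)
Step 5: p0:(1,3)->(0,3) | p1:escaped | p2:(1,1)->(0,1)
Step 6: p0:(0,3)->(0,2) | p1:escaped | p2:(0,1)->(0,0)->EXIT
Step 7: p0:(0,2)->(0,1) | p1:escaped | p2:escaped
Step 8: p0:(0,1)->(0,0)->EXIT | p1:escaped | p2:escaped
Exit steps: [8, 3, 6]
First to escape: p1 at step 3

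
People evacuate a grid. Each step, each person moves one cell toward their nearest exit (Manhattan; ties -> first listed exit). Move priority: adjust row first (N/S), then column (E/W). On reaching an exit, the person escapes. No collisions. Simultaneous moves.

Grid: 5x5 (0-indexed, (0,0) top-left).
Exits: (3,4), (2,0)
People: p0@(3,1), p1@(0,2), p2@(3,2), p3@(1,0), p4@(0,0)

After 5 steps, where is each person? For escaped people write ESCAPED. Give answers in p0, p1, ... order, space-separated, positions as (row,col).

Step 1: p0:(3,1)->(2,1) | p1:(0,2)->(1,2) | p2:(3,2)->(3,3) | p3:(1,0)->(2,0)->EXIT | p4:(0,0)->(1,0)
Step 2: p0:(2,1)->(2,0)->EXIT | p1:(1,2)->(2,2) | p2:(3,3)->(3,4)->EXIT | p3:escaped | p4:(1,0)->(2,0)->EXIT
Step 3: p0:escaped | p1:(2,2)->(2,1) | p2:escaped | p3:escaped | p4:escaped
Step 4: p0:escaped | p1:(2,1)->(2,0)->EXIT | p2:escaped | p3:escaped | p4:escaped

ESCAPED ESCAPED ESCAPED ESCAPED ESCAPED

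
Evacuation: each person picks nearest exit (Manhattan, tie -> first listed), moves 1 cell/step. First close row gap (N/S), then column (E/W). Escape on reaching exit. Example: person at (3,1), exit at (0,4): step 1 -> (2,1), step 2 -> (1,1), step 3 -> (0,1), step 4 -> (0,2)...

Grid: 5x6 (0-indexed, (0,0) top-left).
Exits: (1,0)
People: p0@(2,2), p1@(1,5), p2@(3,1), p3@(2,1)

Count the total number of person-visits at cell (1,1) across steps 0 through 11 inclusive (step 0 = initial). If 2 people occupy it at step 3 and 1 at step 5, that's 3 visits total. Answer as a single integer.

Answer: 4

Derivation:
Step 0: p0@(2,2) p1@(1,5) p2@(3,1) p3@(2,1) -> at (1,1): 0 [-], cum=0
Step 1: p0@(1,2) p1@(1,4) p2@(2,1) p3@(1,1) -> at (1,1): 1 [p3], cum=1
Step 2: p0@(1,1) p1@(1,3) p2@(1,1) p3@ESC -> at (1,1): 2 [p0,p2], cum=3
Step 3: p0@ESC p1@(1,2) p2@ESC p3@ESC -> at (1,1): 0 [-], cum=3
Step 4: p0@ESC p1@(1,1) p2@ESC p3@ESC -> at (1,1): 1 [p1], cum=4
Step 5: p0@ESC p1@ESC p2@ESC p3@ESC -> at (1,1): 0 [-], cum=4
Total visits = 4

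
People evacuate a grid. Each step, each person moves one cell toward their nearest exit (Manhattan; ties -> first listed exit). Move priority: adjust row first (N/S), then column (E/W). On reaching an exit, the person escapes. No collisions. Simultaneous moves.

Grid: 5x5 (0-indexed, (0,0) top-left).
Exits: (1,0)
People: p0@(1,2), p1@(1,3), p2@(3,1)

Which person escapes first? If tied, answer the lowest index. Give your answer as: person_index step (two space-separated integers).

Step 1: p0:(1,2)->(1,1) | p1:(1,3)->(1,2) | p2:(3,1)->(2,1)
Step 2: p0:(1,1)->(1,0)->EXIT | p1:(1,2)->(1,1) | p2:(2,1)->(1,1)
Step 3: p0:escaped | p1:(1,1)->(1,0)->EXIT | p2:(1,1)->(1,0)->EXIT
Exit steps: [2, 3, 3]
First to escape: p0 at step 2

Answer: 0 2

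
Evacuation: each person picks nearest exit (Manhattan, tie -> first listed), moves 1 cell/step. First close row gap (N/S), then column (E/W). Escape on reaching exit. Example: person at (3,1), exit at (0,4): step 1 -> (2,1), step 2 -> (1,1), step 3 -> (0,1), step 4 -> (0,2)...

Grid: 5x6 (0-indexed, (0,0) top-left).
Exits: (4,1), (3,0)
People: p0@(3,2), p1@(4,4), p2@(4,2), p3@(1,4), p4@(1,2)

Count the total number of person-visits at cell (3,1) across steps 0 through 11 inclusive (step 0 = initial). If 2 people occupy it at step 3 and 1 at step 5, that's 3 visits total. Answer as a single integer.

Answer: 0

Derivation:
Step 0: p0@(3,2) p1@(4,4) p2@(4,2) p3@(1,4) p4@(1,2) -> at (3,1): 0 [-], cum=0
Step 1: p0@(4,2) p1@(4,3) p2@ESC p3@(2,4) p4@(2,2) -> at (3,1): 0 [-], cum=0
Step 2: p0@ESC p1@(4,2) p2@ESC p3@(3,4) p4@(3,2) -> at (3,1): 0 [-], cum=0
Step 3: p0@ESC p1@ESC p2@ESC p3@(4,4) p4@(4,2) -> at (3,1): 0 [-], cum=0
Step 4: p0@ESC p1@ESC p2@ESC p3@(4,3) p4@ESC -> at (3,1): 0 [-], cum=0
Step 5: p0@ESC p1@ESC p2@ESC p3@(4,2) p4@ESC -> at (3,1): 0 [-], cum=0
Step 6: p0@ESC p1@ESC p2@ESC p3@ESC p4@ESC -> at (3,1): 0 [-], cum=0
Total visits = 0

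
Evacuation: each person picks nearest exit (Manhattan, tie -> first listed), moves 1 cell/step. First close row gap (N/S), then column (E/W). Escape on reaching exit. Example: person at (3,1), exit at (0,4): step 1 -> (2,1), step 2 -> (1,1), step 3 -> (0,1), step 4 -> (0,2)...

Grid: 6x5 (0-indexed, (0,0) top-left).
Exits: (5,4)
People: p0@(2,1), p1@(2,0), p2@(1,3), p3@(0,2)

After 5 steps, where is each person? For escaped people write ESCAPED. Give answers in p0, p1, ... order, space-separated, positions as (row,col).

Step 1: p0:(2,1)->(3,1) | p1:(2,0)->(3,0) | p2:(1,3)->(2,3) | p3:(0,2)->(1,2)
Step 2: p0:(3,1)->(4,1) | p1:(3,0)->(4,0) | p2:(2,3)->(3,3) | p3:(1,2)->(2,2)
Step 3: p0:(4,1)->(5,1) | p1:(4,0)->(5,0) | p2:(3,3)->(4,3) | p3:(2,2)->(3,2)
Step 4: p0:(5,1)->(5,2) | p1:(5,0)->(5,1) | p2:(4,3)->(5,3) | p3:(3,2)->(4,2)
Step 5: p0:(5,2)->(5,3) | p1:(5,1)->(5,2) | p2:(5,3)->(5,4)->EXIT | p3:(4,2)->(5,2)

(5,3) (5,2) ESCAPED (5,2)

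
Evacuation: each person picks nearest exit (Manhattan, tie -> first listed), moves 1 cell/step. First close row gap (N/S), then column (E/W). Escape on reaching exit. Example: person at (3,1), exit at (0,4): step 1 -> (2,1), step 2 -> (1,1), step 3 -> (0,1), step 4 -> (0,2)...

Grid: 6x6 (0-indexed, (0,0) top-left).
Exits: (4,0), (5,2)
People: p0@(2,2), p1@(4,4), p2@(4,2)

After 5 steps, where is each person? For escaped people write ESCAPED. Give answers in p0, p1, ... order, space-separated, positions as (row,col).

Step 1: p0:(2,2)->(3,2) | p1:(4,4)->(5,4) | p2:(4,2)->(5,2)->EXIT
Step 2: p0:(3,2)->(4,2) | p1:(5,4)->(5,3) | p2:escaped
Step 3: p0:(4,2)->(5,2)->EXIT | p1:(5,3)->(5,2)->EXIT | p2:escaped

ESCAPED ESCAPED ESCAPED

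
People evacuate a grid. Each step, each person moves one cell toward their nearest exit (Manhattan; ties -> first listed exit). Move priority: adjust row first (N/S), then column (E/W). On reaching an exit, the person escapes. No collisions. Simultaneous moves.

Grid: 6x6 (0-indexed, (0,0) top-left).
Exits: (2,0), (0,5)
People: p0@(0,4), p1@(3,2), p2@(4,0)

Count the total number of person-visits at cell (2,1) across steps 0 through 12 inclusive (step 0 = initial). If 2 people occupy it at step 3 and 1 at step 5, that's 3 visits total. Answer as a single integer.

Step 0: p0@(0,4) p1@(3,2) p2@(4,0) -> at (2,1): 0 [-], cum=0
Step 1: p0@ESC p1@(2,2) p2@(3,0) -> at (2,1): 0 [-], cum=0
Step 2: p0@ESC p1@(2,1) p2@ESC -> at (2,1): 1 [p1], cum=1
Step 3: p0@ESC p1@ESC p2@ESC -> at (2,1): 0 [-], cum=1
Total visits = 1

Answer: 1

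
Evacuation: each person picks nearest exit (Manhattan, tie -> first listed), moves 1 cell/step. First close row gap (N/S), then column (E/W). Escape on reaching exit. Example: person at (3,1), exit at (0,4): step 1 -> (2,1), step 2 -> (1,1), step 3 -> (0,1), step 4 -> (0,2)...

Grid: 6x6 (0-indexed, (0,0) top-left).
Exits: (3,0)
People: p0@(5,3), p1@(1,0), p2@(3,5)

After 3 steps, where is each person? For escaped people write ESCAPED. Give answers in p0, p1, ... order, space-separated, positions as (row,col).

Step 1: p0:(5,3)->(4,3) | p1:(1,0)->(2,0) | p2:(3,5)->(3,4)
Step 2: p0:(4,3)->(3,3) | p1:(2,0)->(3,0)->EXIT | p2:(3,4)->(3,3)
Step 3: p0:(3,3)->(3,2) | p1:escaped | p2:(3,3)->(3,2)

(3,2) ESCAPED (3,2)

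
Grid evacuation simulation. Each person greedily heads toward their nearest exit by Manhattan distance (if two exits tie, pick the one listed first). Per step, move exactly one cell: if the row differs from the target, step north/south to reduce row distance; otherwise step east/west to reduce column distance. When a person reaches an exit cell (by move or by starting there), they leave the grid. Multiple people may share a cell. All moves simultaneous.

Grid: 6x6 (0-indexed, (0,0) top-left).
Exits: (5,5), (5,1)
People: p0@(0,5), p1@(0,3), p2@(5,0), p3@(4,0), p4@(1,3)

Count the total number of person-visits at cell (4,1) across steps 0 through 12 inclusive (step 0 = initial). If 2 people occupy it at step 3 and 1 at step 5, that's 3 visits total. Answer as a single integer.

Step 0: p0@(0,5) p1@(0,3) p2@(5,0) p3@(4,0) p4@(1,3) -> at (4,1): 0 [-], cum=0
Step 1: p0@(1,5) p1@(1,3) p2@ESC p3@(5,0) p4@(2,3) -> at (4,1): 0 [-], cum=0
Step 2: p0@(2,5) p1@(2,3) p2@ESC p3@ESC p4@(3,3) -> at (4,1): 0 [-], cum=0
Step 3: p0@(3,5) p1@(3,3) p2@ESC p3@ESC p4@(4,3) -> at (4,1): 0 [-], cum=0
Step 4: p0@(4,5) p1@(4,3) p2@ESC p3@ESC p4@(5,3) -> at (4,1): 0 [-], cum=0
Step 5: p0@ESC p1@(5,3) p2@ESC p3@ESC p4@(5,4) -> at (4,1): 0 [-], cum=0
Step 6: p0@ESC p1@(5,4) p2@ESC p3@ESC p4@ESC -> at (4,1): 0 [-], cum=0
Step 7: p0@ESC p1@ESC p2@ESC p3@ESC p4@ESC -> at (4,1): 0 [-], cum=0
Total visits = 0

Answer: 0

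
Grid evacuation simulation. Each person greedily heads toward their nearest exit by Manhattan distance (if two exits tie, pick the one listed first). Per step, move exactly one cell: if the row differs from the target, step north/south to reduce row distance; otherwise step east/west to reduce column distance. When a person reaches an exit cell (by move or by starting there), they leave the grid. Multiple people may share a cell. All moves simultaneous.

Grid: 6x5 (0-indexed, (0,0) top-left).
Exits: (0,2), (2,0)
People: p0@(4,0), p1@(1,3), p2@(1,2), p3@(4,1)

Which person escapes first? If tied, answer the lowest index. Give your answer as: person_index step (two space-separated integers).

Step 1: p0:(4,0)->(3,0) | p1:(1,3)->(0,3) | p2:(1,2)->(0,2)->EXIT | p3:(4,1)->(3,1)
Step 2: p0:(3,0)->(2,0)->EXIT | p1:(0,3)->(0,2)->EXIT | p2:escaped | p3:(3,1)->(2,1)
Step 3: p0:escaped | p1:escaped | p2:escaped | p3:(2,1)->(2,0)->EXIT
Exit steps: [2, 2, 1, 3]
First to escape: p2 at step 1

Answer: 2 1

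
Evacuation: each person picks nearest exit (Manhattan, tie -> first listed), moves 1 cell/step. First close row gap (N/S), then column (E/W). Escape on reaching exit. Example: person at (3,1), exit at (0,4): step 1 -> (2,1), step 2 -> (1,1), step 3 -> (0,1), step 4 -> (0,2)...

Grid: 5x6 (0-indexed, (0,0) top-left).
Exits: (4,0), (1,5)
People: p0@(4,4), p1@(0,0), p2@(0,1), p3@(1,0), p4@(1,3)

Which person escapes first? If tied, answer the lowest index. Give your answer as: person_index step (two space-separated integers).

Answer: 4 2

Derivation:
Step 1: p0:(4,4)->(4,3) | p1:(0,0)->(1,0) | p2:(0,1)->(1,1) | p3:(1,0)->(2,0) | p4:(1,3)->(1,4)
Step 2: p0:(4,3)->(4,2) | p1:(1,0)->(2,0) | p2:(1,1)->(2,1) | p3:(2,0)->(3,0) | p4:(1,4)->(1,5)->EXIT
Step 3: p0:(4,2)->(4,1) | p1:(2,0)->(3,0) | p2:(2,1)->(3,1) | p3:(3,0)->(4,0)->EXIT | p4:escaped
Step 4: p0:(4,1)->(4,0)->EXIT | p1:(3,0)->(4,0)->EXIT | p2:(3,1)->(4,1) | p3:escaped | p4:escaped
Step 5: p0:escaped | p1:escaped | p2:(4,1)->(4,0)->EXIT | p3:escaped | p4:escaped
Exit steps: [4, 4, 5, 3, 2]
First to escape: p4 at step 2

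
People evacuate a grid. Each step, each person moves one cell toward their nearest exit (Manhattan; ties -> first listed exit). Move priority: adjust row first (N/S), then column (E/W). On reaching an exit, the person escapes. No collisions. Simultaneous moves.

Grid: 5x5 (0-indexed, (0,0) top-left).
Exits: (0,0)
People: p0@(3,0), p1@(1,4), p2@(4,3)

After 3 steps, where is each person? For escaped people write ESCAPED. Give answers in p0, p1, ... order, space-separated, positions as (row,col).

Step 1: p0:(3,0)->(2,0) | p1:(1,4)->(0,4) | p2:(4,3)->(3,3)
Step 2: p0:(2,0)->(1,0) | p1:(0,4)->(0,3) | p2:(3,3)->(2,3)
Step 3: p0:(1,0)->(0,0)->EXIT | p1:(0,3)->(0,2) | p2:(2,3)->(1,3)

ESCAPED (0,2) (1,3)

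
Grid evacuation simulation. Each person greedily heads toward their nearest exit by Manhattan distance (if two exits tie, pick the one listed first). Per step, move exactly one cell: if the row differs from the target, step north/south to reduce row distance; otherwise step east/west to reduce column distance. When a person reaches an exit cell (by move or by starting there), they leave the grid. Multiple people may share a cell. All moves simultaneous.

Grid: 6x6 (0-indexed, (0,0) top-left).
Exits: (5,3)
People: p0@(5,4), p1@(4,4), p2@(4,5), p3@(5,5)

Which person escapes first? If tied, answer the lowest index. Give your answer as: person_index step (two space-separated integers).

Step 1: p0:(5,4)->(5,3)->EXIT | p1:(4,4)->(5,4) | p2:(4,5)->(5,5) | p3:(5,5)->(5,4)
Step 2: p0:escaped | p1:(5,4)->(5,3)->EXIT | p2:(5,5)->(5,4) | p3:(5,4)->(5,3)->EXIT
Step 3: p0:escaped | p1:escaped | p2:(5,4)->(5,3)->EXIT | p3:escaped
Exit steps: [1, 2, 3, 2]
First to escape: p0 at step 1

Answer: 0 1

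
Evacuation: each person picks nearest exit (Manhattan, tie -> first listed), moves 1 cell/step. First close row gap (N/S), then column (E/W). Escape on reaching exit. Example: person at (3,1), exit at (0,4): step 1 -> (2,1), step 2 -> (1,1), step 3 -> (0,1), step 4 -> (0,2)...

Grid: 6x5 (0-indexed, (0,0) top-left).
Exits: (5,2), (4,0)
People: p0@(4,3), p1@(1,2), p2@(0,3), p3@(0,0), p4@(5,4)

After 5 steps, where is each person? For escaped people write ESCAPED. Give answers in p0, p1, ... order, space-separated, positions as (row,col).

Step 1: p0:(4,3)->(5,3) | p1:(1,2)->(2,2) | p2:(0,3)->(1,3) | p3:(0,0)->(1,0) | p4:(5,4)->(5,3)
Step 2: p0:(5,3)->(5,2)->EXIT | p1:(2,2)->(3,2) | p2:(1,3)->(2,3) | p3:(1,0)->(2,0) | p4:(5,3)->(5,2)->EXIT
Step 3: p0:escaped | p1:(3,2)->(4,2) | p2:(2,3)->(3,3) | p3:(2,0)->(3,0) | p4:escaped
Step 4: p0:escaped | p1:(4,2)->(5,2)->EXIT | p2:(3,3)->(4,3) | p3:(3,0)->(4,0)->EXIT | p4:escaped
Step 5: p0:escaped | p1:escaped | p2:(4,3)->(5,3) | p3:escaped | p4:escaped

ESCAPED ESCAPED (5,3) ESCAPED ESCAPED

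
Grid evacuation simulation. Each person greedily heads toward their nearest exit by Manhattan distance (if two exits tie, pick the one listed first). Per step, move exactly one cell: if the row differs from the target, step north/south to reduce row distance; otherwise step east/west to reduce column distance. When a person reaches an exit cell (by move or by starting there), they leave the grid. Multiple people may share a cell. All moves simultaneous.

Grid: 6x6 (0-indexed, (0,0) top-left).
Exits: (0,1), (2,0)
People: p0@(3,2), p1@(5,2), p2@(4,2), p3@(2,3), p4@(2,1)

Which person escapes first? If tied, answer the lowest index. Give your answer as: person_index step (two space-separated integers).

Step 1: p0:(3,2)->(2,2) | p1:(5,2)->(4,2) | p2:(4,2)->(3,2) | p3:(2,3)->(2,2) | p4:(2,1)->(2,0)->EXIT
Step 2: p0:(2,2)->(2,1) | p1:(4,2)->(3,2) | p2:(3,2)->(2,2) | p3:(2,2)->(2,1) | p4:escaped
Step 3: p0:(2,1)->(2,0)->EXIT | p1:(3,2)->(2,2) | p2:(2,2)->(2,1) | p3:(2,1)->(2,0)->EXIT | p4:escaped
Step 4: p0:escaped | p1:(2,2)->(2,1) | p2:(2,1)->(2,0)->EXIT | p3:escaped | p4:escaped
Step 5: p0:escaped | p1:(2,1)->(2,0)->EXIT | p2:escaped | p3:escaped | p4:escaped
Exit steps: [3, 5, 4, 3, 1]
First to escape: p4 at step 1

Answer: 4 1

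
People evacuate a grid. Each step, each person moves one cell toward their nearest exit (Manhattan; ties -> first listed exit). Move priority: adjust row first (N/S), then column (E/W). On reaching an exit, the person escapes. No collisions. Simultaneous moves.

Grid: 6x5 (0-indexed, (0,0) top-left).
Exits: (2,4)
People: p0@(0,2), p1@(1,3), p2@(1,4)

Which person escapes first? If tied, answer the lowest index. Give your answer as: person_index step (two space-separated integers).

Step 1: p0:(0,2)->(1,2) | p1:(1,3)->(2,3) | p2:(1,4)->(2,4)->EXIT
Step 2: p0:(1,2)->(2,2) | p1:(2,3)->(2,4)->EXIT | p2:escaped
Step 3: p0:(2,2)->(2,3) | p1:escaped | p2:escaped
Step 4: p0:(2,3)->(2,4)->EXIT | p1:escaped | p2:escaped
Exit steps: [4, 2, 1]
First to escape: p2 at step 1

Answer: 2 1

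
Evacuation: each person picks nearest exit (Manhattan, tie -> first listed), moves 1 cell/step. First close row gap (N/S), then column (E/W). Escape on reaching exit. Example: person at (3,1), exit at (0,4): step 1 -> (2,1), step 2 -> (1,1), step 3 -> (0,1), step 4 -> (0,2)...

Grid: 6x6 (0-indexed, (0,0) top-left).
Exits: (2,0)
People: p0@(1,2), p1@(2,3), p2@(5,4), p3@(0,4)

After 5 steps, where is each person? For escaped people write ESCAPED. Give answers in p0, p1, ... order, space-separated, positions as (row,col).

Step 1: p0:(1,2)->(2,2) | p1:(2,3)->(2,2) | p2:(5,4)->(4,4) | p3:(0,4)->(1,4)
Step 2: p0:(2,2)->(2,1) | p1:(2,2)->(2,1) | p2:(4,4)->(3,4) | p3:(1,4)->(2,4)
Step 3: p0:(2,1)->(2,0)->EXIT | p1:(2,1)->(2,0)->EXIT | p2:(3,4)->(2,4) | p3:(2,4)->(2,3)
Step 4: p0:escaped | p1:escaped | p2:(2,4)->(2,3) | p3:(2,3)->(2,2)
Step 5: p0:escaped | p1:escaped | p2:(2,3)->(2,2) | p3:(2,2)->(2,1)

ESCAPED ESCAPED (2,2) (2,1)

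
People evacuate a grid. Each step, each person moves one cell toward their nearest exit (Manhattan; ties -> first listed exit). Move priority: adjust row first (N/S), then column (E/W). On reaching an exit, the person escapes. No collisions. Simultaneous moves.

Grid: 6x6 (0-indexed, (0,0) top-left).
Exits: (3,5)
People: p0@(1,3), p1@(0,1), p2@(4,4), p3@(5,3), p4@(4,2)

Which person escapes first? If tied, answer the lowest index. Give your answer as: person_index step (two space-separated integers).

Step 1: p0:(1,3)->(2,3) | p1:(0,1)->(1,1) | p2:(4,4)->(3,4) | p3:(5,3)->(4,3) | p4:(4,2)->(3,2)
Step 2: p0:(2,3)->(3,3) | p1:(1,1)->(2,1) | p2:(3,4)->(3,5)->EXIT | p3:(4,3)->(3,3) | p4:(3,2)->(3,3)
Step 3: p0:(3,3)->(3,4) | p1:(2,1)->(3,1) | p2:escaped | p3:(3,3)->(3,4) | p4:(3,3)->(3,4)
Step 4: p0:(3,4)->(3,5)->EXIT | p1:(3,1)->(3,2) | p2:escaped | p3:(3,4)->(3,5)->EXIT | p4:(3,4)->(3,5)->EXIT
Step 5: p0:escaped | p1:(3,2)->(3,3) | p2:escaped | p3:escaped | p4:escaped
Step 6: p0:escaped | p1:(3,3)->(3,4) | p2:escaped | p3:escaped | p4:escaped
Step 7: p0:escaped | p1:(3,4)->(3,5)->EXIT | p2:escaped | p3:escaped | p4:escaped
Exit steps: [4, 7, 2, 4, 4]
First to escape: p2 at step 2

Answer: 2 2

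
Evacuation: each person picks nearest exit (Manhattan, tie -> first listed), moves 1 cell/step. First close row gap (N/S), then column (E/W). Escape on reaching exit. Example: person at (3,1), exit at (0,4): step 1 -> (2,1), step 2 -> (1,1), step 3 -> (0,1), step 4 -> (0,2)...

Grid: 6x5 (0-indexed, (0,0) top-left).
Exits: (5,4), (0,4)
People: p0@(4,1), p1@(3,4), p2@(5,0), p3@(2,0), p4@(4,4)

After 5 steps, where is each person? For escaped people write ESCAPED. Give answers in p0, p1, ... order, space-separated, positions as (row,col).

Step 1: p0:(4,1)->(5,1) | p1:(3,4)->(4,4) | p2:(5,0)->(5,1) | p3:(2,0)->(1,0) | p4:(4,4)->(5,4)->EXIT
Step 2: p0:(5,1)->(5,2) | p1:(4,4)->(5,4)->EXIT | p2:(5,1)->(5,2) | p3:(1,0)->(0,0) | p4:escaped
Step 3: p0:(5,2)->(5,3) | p1:escaped | p2:(5,2)->(5,3) | p3:(0,0)->(0,1) | p4:escaped
Step 4: p0:(5,3)->(5,4)->EXIT | p1:escaped | p2:(5,3)->(5,4)->EXIT | p3:(0,1)->(0,2) | p4:escaped
Step 5: p0:escaped | p1:escaped | p2:escaped | p3:(0,2)->(0,3) | p4:escaped

ESCAPED ESCAPED ESCAPED (0,3) ESCAPED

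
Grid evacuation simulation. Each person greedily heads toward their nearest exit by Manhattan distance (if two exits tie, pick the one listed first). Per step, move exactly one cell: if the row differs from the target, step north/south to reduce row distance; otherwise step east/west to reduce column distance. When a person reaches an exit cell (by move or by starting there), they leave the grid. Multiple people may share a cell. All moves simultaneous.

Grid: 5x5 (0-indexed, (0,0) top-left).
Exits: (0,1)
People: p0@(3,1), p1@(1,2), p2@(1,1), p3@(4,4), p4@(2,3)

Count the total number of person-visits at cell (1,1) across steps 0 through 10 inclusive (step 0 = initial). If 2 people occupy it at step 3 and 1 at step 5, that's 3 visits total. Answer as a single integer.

Answer: 2

Derivation:
Step 0: p0@(3,1) p1@(1,2) p2@(1,1) p3@(4,4) p4@(2,3) -> at (1,1): 1 [p2], cum=1
Step 1: p0@(2,1) p1@(0,2) p2@ESC p3@(3,4) p4@(1,3) -> at (1,1): 0 [-], cum=1
Step 2: p0@(1,1) p1@ESC p2@ESC p3@(2,4) p4@(0,3) -> at (1,1): 1 [p0], cum=2
Step 3: p0@ESC p1@ESC p2@ESC p3@(1,4) p4@(0,2) -> at (1,1): 0 [-], cum=2
Step 4: p0@ESC p1@ESC p2@ESC p3@(0,4) p4@ESC -> at (1,1): 0 [-], cum=2
Step 5: p0@ESC p1@ESC p2@ESC p3@(0,3) p4@ESC -> at (1,1): 0 [-], cum=2
Step 6: p0@ESC p1@ESC p2@ESC p3@(0,2) p4@ESC -> at (1,1): 0 [-], cum=2
Step 7: p0@ESC p1@ESC p2@ESC p3@ESC p4@ESC -> at (1,1): 0 [-], cum=2
Total visits = 2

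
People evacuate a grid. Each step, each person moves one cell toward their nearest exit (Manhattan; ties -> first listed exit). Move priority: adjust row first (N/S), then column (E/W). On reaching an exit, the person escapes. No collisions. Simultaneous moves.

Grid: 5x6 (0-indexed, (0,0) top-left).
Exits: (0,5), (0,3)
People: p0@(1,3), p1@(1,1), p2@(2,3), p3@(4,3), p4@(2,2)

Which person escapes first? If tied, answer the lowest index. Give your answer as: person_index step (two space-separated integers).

Answer: 0 1

Derivation:
Step 1: p0:(1,3)->(0,3)->EXIT | p1:(1,1)->(0,1) | p2:(2,3)->(1,3) | p3:(4,3)->(3,3) | p4:(2,2)->(1,2)
Step 2: p0:escaped | p1:(0,1)->(0,2) | p2:(1,3)->(0,3)->EXIT | p3:(3,3)->(2,3) | p4:(1,2)->(0,2)
Step 3: p0:escaped | p1:(0,2)->(0,3)->EXIT | p2:escaped | p3:(2,3)->(1,3) | p4:(0,2)->(0,3)->EXIT
Step 4: p0:escaped | p1:escaped | p2:escaped | p3:(1,3)->(0,3)->EXIT | p4:escaped
Exit steps: [1, 3, 2, 4, 3]
First to escape: p0 at step 1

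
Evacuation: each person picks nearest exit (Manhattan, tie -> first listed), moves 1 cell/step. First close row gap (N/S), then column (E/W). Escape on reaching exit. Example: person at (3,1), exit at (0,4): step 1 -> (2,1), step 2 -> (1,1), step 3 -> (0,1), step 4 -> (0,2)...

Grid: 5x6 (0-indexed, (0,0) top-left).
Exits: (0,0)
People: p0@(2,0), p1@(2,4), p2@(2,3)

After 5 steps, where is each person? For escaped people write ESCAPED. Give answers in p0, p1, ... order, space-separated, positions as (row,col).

Step 1: p0:(2,0)->(1,0) | p1:(2,4)->(1,4) | p2:(2,3)->(1,3)
Step 2: p0:(1,0)->(0,0)->EXIT | p1:(1,4)->(0,4) | p2:(1,3)->(0,3)
Step 3: p0:escaped | p1:(0,4)->(0,3) | p2:(0,3)->(0,2)
Step 4: p0:escaped | p1:(0,3)->(0,2) | p2:(0,2)->(0,1)
Step 5: p0:escaped | p1:(0,2)->(0,1) | p2:(0,1)->(0,0)->EXIT

ESCAPED (0,1) ESCAPED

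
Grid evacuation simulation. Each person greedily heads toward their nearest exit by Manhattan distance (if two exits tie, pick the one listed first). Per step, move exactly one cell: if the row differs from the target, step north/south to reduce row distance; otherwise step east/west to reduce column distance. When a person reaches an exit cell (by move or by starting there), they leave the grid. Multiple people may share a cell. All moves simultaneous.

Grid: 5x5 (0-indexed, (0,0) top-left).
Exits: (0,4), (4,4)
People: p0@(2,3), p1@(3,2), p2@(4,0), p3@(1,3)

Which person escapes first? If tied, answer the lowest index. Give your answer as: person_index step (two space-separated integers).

Answer: 3 2

Derivation:
Step 1: p0:(2,3)->(1,3) | p1:(3,2)->(4,2) | p2:(4,0)->(4,1) | p3:(1,3)->(0,3)
Step 2: p0:(1,3)->(0,3) | p1:(4,2)->(4,3) | p2:(4,1)->(4,2) | p3:(0,3)->(0,4)->EXIT
Step 3: p0:(0,3)->(0,4)->EXIT | p1:(4,3)->(4,4)->EXIT | p2:(4,2)->(4,3) | p3:escaped
Step 4: p0:escaped | p1:escaped | p2:(4,3)->(4,4)->EXIT | p3:escaped
Exit steps: [3, 3, 4, 2]
First to escape: p3 at step 2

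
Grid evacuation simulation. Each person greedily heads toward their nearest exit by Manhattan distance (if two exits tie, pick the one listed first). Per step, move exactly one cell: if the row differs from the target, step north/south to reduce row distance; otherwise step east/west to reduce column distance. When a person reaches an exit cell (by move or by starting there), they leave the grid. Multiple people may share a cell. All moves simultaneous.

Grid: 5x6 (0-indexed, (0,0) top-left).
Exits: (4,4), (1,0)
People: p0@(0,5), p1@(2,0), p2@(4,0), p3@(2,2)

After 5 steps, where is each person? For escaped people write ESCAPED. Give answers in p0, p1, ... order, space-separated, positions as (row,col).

Step 1: p0:(0,5)->(1,5) | p1:(2,0)->(1,0)->EXIT | p2:(4,0)->(3,0) | p3:(2,2)->(1,2)
Step 2: p0:(1,5)->(2,5) | p1:escaped | p2:(3,0)->(2,0) | p3:(1,2)->(1,1)
Step 3: p0:(2,5)->(3,5) | p1:escaped | p2:(2,0)->(1,0)->EXIT | p3:(1,1)->(1,0)->EXIT
Step 4: p0:(3,5)->(4,5) | p1:escaped | p2:escaped | p3:escaped
Step 5: p0:(4,5)->(4,4)->EXIT | p1:escaped | p2:escaped | p3:escaped

ESCAPED ESCAPED ESCAPED ESCAPED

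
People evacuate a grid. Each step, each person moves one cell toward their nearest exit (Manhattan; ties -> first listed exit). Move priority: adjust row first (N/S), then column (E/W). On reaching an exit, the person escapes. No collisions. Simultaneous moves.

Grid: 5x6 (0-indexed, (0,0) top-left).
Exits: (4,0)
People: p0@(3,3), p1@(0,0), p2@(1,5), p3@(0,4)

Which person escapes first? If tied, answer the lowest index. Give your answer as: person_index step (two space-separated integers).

Answer: 0 4

Derivation:
Step 1: p0:(3,3)->(4,3) | p1:(0,0)->(1,0) | p2:(1,5)->(2,5) | p3:(0,4)->(1,4)
Step 2: p0:(4,3)->(4,2) | p1:(1,0)->(2,0) | p2:(2,5)->(3,5) | p3:(1,4)->(2,4)
Step 3: p0:(4,2)->(4,1) | p1:(2,0)->(3,0) | p2:(3,5)->(4,5) | p3:(2,4)->(3,4)
Step 4: p0:(4,1)->(4,0)->EXIT | p1:(3,0)->(4,0)->EXIT | p2:(4,5)->(4,4) | p3:(3,4)->(4,4)
Step 5: p0:escaped | p1:escaped | p2:(4,4)->(4,3) | p3:(4,4)->(4,3)
Step 6: p0:escaped | p1:escaped | p2:(4,3)->(4,2) | p3:(4,3)->(4,2)
Step 7: p0:escaped | p1:escaped | p2:(4,2)->(4,1) | p3:(4,2)->(4,1)
Step 8: p0:escaped | p1:escaped | p2:(4,1)->(4,0)->EXIT | p3:(4,1)->(4,0)->EXIT
Exit steps: [4, 4, 8, 8]
First to escape: p0 at step 4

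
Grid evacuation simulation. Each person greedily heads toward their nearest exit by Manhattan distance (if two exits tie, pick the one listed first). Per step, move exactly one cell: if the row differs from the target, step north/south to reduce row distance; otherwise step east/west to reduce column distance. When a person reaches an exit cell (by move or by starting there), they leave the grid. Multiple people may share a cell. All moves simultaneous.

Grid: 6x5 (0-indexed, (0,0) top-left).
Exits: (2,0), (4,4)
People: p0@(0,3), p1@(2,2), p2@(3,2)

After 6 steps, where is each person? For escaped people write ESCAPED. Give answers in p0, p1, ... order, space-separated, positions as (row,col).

Step 1: p0:(0,3)->(1,3) | p1:(2,2)->(2,1) | p2:(3,2)->(2,2)
Step 2: p0:(1,3)->(2,3) | p1:(2,1)->(2,0)->EXIT | p2:(2,2)->(2,1)
Step 3: p0:(2,3)->(2,2) | p1:escaped | p2:(2,1)->(2,0)->EXIT
Step 4: p0:(2,2)->(2,1) | p1:escaped | p2:escaped
Step 5: p0:(2,1)->(2,0)->EXIT | p1:escaped | p2:escaped

ESCAPED ESCAPED ESCAPED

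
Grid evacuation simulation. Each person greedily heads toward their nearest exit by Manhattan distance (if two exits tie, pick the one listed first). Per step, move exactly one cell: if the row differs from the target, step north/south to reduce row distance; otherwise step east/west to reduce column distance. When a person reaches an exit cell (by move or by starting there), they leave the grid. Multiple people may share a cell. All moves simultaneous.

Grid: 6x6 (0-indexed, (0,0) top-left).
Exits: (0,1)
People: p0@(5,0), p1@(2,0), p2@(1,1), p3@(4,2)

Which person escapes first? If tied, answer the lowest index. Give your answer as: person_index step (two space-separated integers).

Answer: 2 1

Derivation:
Step 1: p0:(5,0)->(4,0) | p1:(2,0)->(1,0) | p2:(1,1)->(0,1)->EXIT | p3:(4,2)->(3,2)
Step 2: p0:(4,0)->(3,0) | p1:(1,0)->(0,0) | p2:escaped | p3:(3,2)->(2,2)
Step 3: p0:(3,0)->(2,0) | p1:(0,0)->(0,1)->EXIT | p2:escaped | p3:(2,2)->(1,2)
Step 4: p0:(2,0)->(1,0) | p1:escaped | p2:escaped | p3:(1,2)->(0,2)
Step 5: p0:(1,0)->(0,0) | p1:escaped | p2:escaped | p3:(0,2)->(0,1)->EXIT
Step 6: p0:(0,0)->(0,1)->EXIT | p1:escaped | p2:escaped | p3:escaped
Exit steps: [6, 3, 1, 5]
First to escape: p2 at step 1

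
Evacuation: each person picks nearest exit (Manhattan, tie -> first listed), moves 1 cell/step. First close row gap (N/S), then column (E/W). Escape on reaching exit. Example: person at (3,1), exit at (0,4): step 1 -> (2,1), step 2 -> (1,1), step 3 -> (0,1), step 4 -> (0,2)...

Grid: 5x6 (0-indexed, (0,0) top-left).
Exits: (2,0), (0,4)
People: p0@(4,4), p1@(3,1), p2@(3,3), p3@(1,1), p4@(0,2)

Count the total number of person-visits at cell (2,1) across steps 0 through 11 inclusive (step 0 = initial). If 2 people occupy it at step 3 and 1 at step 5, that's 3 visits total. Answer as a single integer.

Step 0: p0@(4,4) p1@(3,1) p2@(3,3) p3@(1,1) p4@(0,2) -> at (2,1): 0 [-], cum=0
Step 1: p0@(3,4) p1@(2,1) p2@(2,3) p3@(2,1) p4@(0,3) -> at (2,1): 2 [p1,p3], cum=2
Step 2: p0@(2,4) p1@ESC p2@(2,2) p3@ESC p4@ESC -> at (2,1): 0 [-], cum=2
Step 3: p0@(1,4) p1@ESC p2@(2,1) p3@ESC p4@ESC -> at (2,1): 1 [p2], cum=3
Step 4: p0@ESC p1@ESC p2@ESC p3@ESC p4@ESC -> at (2,1): 0 [-], cum=3
Total visits = 3

Answer: 3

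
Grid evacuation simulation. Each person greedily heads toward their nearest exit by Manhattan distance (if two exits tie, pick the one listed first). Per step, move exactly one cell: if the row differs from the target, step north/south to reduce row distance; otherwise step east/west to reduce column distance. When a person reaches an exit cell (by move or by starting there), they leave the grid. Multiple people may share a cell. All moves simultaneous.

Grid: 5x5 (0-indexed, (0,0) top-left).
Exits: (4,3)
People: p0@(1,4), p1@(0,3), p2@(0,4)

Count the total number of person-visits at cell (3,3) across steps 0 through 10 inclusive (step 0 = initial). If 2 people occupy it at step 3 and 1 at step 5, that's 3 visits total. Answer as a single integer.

Answer: 1

Derivation:
Step 0: p0@(1,4) p1@(0,3) p2@(0,4) -> at (3,3): 0 [-], cum=0
Step 1: p0@(2,4) p1@(1,3) p2@(1,4) -> at (3,3): 0 [-], cum=0
Step 2: p0@(3,4) p1@(2,3) p2@(2,4) -> at (3,3): 0 [-], cum=0
Step 3: p0@(4,4) p1@(3,3) p2@(3,4) -> at (3,3): 1 [p1], cum=1
Step 4: p0@ESC p1@ESC p2@(4,4) -> at (3,3): 0 [-], cum=1
Step 5: p0@ESC p1@ESC p2@ESC -> at (3,3): 0 [-], cum=1
Total visits = 1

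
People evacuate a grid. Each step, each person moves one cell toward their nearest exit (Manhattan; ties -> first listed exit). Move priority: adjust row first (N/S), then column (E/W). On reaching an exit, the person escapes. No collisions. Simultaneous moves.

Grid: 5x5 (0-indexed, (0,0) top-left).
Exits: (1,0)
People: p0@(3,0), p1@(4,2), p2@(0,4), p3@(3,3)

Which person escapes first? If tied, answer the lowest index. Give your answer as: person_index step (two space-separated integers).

Answer: 0 2

Derivation:
Step 1: p0:(3,0)->(2,0) | p1:(4,2)->(3,2) | p2:(0,4)->(1,4) | p3:(3,3)->(2,3)
Step 2: p0:(2,0)->(1,0)->EXIT | p1:(3,2)->(2,2) | p2:(1,4)->(1,3) | p3:(2,3)->(1,3)
Step 3: p0:escaped | p1:(2,2)->(1,2) | p2:(1,3)->(1,2) | p3:(1,3)->(1,2)
Step 4: p0:escaped | p1:(1,2)->(1,1) | p2:(1,2)->(1,1) | p3:(1,2)->(1,1)
Step 5: p0:escaped | p1:(1,1)->(1,0)->EXIT | p2:(1,1)->(1,0)->EXIT | p3:(1,1)->(1,0)->EXIT
Exit steps: [2, 5, 5, 5]
First to escape: p0 at step 2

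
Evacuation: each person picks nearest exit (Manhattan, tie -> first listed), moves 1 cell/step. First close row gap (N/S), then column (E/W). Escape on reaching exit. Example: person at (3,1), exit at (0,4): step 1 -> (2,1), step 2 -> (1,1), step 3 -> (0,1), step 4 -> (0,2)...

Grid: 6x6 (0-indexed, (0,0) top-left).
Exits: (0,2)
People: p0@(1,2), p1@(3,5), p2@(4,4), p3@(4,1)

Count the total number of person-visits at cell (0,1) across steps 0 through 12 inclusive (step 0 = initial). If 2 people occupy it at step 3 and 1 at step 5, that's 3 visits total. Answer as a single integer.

Step 0: p0@(1,2) p1@(3,5) p2@(4,4) p3@(4,1) -> at (0,1): 0 [-], cum=0
Step 1: p0@ESC p1@(2,5) p2@(3,4) p3@(3,1) -> at (0,1): 0 [-], cum=0
Step 2: p0@ESC p1@(1,5) p2@(2,4) p3@(2,1) -> at (0,1): 0 [-], cum=0
Step 3: p0@ESC p1@(0,5) p2@(1,4) p3@(1,1) -> at (0,1): 0 [-], cum=0
Step 4: p0@ESC p1@(0,4) p2@(0,4) p3@(0,1) -> at (0,1): 1 [p3], cum=1
Step 5: p0@ESC p1@(0,3) p2@(0,3) p3@ESC -> at (0,1): 0 [-], cum=1
Step 6: p0@ESC p1@ESC p2@ESC p3@ESC -> at (0,1): 0 [-], cum=1
Total visits = 1

Answer: 1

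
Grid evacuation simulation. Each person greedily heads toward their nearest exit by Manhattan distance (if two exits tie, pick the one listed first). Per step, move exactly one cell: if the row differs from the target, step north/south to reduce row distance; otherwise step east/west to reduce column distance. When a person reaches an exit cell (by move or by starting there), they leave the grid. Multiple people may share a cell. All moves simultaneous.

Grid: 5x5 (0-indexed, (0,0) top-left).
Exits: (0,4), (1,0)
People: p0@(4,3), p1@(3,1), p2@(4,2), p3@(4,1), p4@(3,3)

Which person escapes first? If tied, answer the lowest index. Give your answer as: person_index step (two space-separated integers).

Answer: 1 3

Derivation:
Step 1: p0:(4,3)->(3,3) | p1:(3,1)->(2,1) | p2:(4,2)->(3,2) | p3:(4,1)->(3,1) | p4:(3,3)->(2,3)
Step 2: p0:(3,3)->(2,3) | p1:(2,1)->(1,1) | p2:(3,2)->(2,2) | p3:(3,1)->(2,1) | p4:(2,3)->(1,3)
Step 3: p0:(2,3)->(1,3) | p1:(1,1)->(1,0)->EXIT | p2:(2,2)->(1,2) | p3:(2,1)->(1,1) | p4:(1,3)->(0,3)
Step 4: p0:(1,3)->(0,3) | p1:escaped | p2:(1,2)->(1,1) | p3:(1,1)->(1,0)->EXIT | p4:(0,3)->(0,4)->EXIT
Step 5: p0:(0,3)->(0,4)->EXIT | p1:escaped | p2:(1,1)->(1,0)->EXIT | p3:escaped | p4:escaped
Exit steps: [5, 3, 5, 4, 4]
First to escape: p1 at step 3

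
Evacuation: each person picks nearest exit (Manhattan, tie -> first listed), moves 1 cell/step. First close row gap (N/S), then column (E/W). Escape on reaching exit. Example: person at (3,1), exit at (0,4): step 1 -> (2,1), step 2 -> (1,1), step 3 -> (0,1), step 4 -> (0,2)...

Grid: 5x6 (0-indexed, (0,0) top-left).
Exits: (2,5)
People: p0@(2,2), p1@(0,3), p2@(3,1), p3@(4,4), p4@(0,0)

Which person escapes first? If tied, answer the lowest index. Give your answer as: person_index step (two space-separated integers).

Step 1: p0:(2,2)->(2,3) | p1:(0,3)->(1,3) | p2:(3,1)->(2,1) | p3:(4,4)->(3,4) | p4:(0,0)->(1,0)
Step 2: p0:(2,3)->(2,4) | p1:(1,3)->(2,3) | p2:(2,1)->(2,2) | p3:(3,4)->(2,4) | p4:(1,0)->(2,0)
Step 3: p0:(2,4)->(2,5)->EXIT | p1:(2,3)->(2,4) | p2:(2,2)->(2,3) | p3:(2,4)->(2,5)->EXIT | p4:(2,0)->(2,1)
Step 4: p0:escaped | p1:(2,4)->(2,5)->EXIT | p2:(2,3)->(2,4) | p3:escaped | p4:(2,1)->(2,2)
Step 5: p0:escaped | p1:escaped | p2:(2,4)->(2,5)->EXIT | p3:escaped | p4:(2,2)->(2,3)
Step 6: p0:escaped | p1:escaped | p2:escaped | p3:escaped | p4:(2,3)->(2,4)
Step 7: p0:escaped | p1:escaped | p2:escaped | p3:escaped | p4:(2,4)->(2,5)->EXIT
Exit steps: [3, 4, 5, 3, 7]
First to escape: p0 at step 3

Answer: 0 3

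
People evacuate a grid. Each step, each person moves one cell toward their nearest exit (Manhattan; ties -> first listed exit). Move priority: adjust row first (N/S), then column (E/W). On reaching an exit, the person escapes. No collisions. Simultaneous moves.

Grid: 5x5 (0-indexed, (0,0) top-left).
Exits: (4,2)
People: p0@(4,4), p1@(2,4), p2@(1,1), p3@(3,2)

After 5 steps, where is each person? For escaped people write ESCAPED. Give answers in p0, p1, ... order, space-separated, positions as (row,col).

Step 1: p0:(4,4)->(4,3) | p1:(2,4)->(3,4) | p2:(1,1)->(2,1) | p3:(3,2)->(4,2)->EXIT
Step 2: p0:(4,3)->(4,2)->EXIT | p1:(3,4)->(4,4) | p2:(2,1)->(3,1) | p3:escaped
Step 3: p0:escaped | p1:(4,4)->(4,3) | p2:(3,1)->(4,1) | p3:escaped
Step 4: p0:escaped | p1:(4,3)->(4,2)->EXIT | p2:(4,1)->(4,2)->EXIT | p3:escaped

ESCAPED ESCAPED ESCAPED ESCAPED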